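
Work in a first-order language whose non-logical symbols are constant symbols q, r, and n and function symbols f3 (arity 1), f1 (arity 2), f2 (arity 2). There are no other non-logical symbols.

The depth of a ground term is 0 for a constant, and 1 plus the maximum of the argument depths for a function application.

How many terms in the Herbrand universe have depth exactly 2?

1155

Let N_k count ground terms of depth at most k. Each non-constant term of depth ≤ k is some function symbol applied to depth-≤(k−1) arguments, giving N_k = 3 + N_{k-1} + N_{k-1}^2 + N_{k-1}^2.
N_0 = 3
N_1 = 3 + 3 + 3^2 + 3^2 = 24
N_2 = 3 + 24 + 24^2 + 24^2 = 1179
Terms of depth exactly 2: N_2 − N_1 = 1179 − 24 = 1155.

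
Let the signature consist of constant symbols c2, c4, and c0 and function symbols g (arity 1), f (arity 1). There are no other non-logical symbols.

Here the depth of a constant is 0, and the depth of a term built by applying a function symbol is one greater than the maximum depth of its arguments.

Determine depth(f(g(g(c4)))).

depth(g(c4)) = 1 + depth(c4) = 1 + 0 = 1
depth(g(g(c4))) = 1 + depth(g(c4)) = 1 + 1 = 2
depth(f(g(g(c4)))) = 1 + depth(g(g(c4))) = 1 + 2 = 3

3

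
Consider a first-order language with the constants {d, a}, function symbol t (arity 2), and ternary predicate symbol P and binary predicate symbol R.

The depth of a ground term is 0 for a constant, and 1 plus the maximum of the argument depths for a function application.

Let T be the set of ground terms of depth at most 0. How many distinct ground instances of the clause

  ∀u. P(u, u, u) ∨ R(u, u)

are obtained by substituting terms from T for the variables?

2

Ground terms of depth ≤ 0:
  Write N_k for the number of ground terms of depth ≤ k. A term of depth ≤ k is either a constant or a function symbol applied to arguments of depth ≤ k−1, so N_k = 2 + N_{k-1}^2.
  N_0 = 2
So there are 2 ground terms available for substitution.
There is 1 variable to instantiate (u),  occurring in at least one literal, so different choices give different ground instances.
Number of ground instances = 2.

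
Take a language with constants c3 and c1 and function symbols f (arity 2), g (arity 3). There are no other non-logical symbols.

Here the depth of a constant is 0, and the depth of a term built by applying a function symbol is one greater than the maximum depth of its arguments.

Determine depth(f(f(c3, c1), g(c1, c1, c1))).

depth(f(c3, c1)) = 1 + max(0, 0) = 1
depth(g(c1, c1, c1)) = 1 + max(0, 0, 0) = 1
depth(f(f(c3, c1), g(c1, c1, c1))) = 1 + max(1, 1) = 2

2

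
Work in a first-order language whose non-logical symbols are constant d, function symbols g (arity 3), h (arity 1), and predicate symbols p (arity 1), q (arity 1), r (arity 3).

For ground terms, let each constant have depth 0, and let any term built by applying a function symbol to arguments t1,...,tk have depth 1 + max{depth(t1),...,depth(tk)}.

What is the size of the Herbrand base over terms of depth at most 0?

First count ground terms of depth ≤ 0.
Write N_k for the number of ground terms of depth ≤ k. A term of depth ≤ k is either a constant or a function symbol applied to arguments of depth ≤ k−1, so N_k = 1 + N_{k-1}^3 + N_{k-1}.
N_0 = 1
Explicitly: d.
So |H| = 1.
For each predicate symbol, the number of ground atoms is |H| raised to its arity; summing:
  p: 1;  q: 1;  r: 1^3 = 1
Total ground atoms: 1 + 1 + 1 = 3.

3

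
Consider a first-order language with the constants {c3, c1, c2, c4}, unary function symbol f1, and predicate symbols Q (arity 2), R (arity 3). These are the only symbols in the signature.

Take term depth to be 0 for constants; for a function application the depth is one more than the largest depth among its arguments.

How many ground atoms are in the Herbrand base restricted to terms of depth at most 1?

First count ground terms of depth ≤ 1.
If N_k denotes the number of depth-≤k ground terms, the 4 constants give N_0 = 4, and each function symbol of arity r contributes N_{k-1}^r new terms at level k: N_k = 4 + N_{k-1}.
N_0 = 4
N_1 = 4 + 4 = 8
So |H| = 8.
For each predicate symbol, the number of ground atoms is |H| raised to its arity; summing:
  Q: 8^2 = 64;  R: 8^3 = 512
Total ground atoms: 64 + 512 = 576.

576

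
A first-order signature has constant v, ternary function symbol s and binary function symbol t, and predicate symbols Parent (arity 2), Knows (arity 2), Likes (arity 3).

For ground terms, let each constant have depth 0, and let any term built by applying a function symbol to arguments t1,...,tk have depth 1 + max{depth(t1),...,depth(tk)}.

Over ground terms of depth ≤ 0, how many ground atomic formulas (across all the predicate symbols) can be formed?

3

First count ground terms of depth ≤ 0.
Count level by level. With function symbols s/3, t/2, the terms of depth ≤ k are the 1 constant together with each function applied to depth-≤(k−1) tuples, so N_k = 1 + N_{k-1}^3 + N_{k-1}^2.
N_0 = 1
Explicitly: v.
So |H| = 1.
Each predicate of arity r yields |H|^r ground atoms (one per choice of an r-tuple from H):
  Parent: 1^2 = 1;  Knows: 1^2 = 1;  Likes: 1^3 = 1
Total ground atoms: 1 + 1 + 1 = 3.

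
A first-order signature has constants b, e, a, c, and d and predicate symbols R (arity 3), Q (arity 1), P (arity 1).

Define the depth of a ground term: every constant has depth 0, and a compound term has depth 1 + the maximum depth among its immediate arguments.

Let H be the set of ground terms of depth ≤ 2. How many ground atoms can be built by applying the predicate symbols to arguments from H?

First count ground terms of depth ≤ 2.
With no function symbols every ground term is a constant, so there are exactly 5 ground terms at every depth bound.
N_0 = 5
N_1 = 5
N_2 = 5
Explicitly: b, e, a, c, d.
So |H| = 5.
Ground atoms are formed by filling each argument slot of a predicate with a term from H, so an r-ary predicate gives |H|^r atoms:
  R: 5^3 = 125;  Q: 5;  P: 5
Total ground atoms: 125 + 5 + 5 = 135.

135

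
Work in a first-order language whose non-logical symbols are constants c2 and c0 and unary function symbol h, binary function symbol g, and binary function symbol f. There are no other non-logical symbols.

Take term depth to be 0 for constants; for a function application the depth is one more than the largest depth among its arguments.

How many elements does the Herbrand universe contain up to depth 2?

302

Write N_k for the number of ground terms of depth ≤ k. A term of depth ≤ k is either a constant or a function symbol applied to arguments of depth ≤ k−1, so N_k = 2 + N_{k-1} + N_{k-1}^2 + N_{k-1}^2.
N_0 = 2
N_1 = 2 + 2 + 2^2 + 2^2 = 12
N_2 = 2 + 12 + 12^2 + 12^2 = 302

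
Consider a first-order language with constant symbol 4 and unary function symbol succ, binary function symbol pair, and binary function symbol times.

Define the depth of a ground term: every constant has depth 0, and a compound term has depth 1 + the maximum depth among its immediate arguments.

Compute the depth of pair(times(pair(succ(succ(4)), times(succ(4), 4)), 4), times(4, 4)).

5

depth(succ(4)) = 1 + depth(4) = 1 + 0 = 1
depth(succ(succ(4))) = 1 + depth(succ(4)) = 1 + 1 = 2
depth(times(succ(4), 4)) = 1 + max(1, 0) = 2
depth(pair(succ(succ(4)), times(succ(4), 4))) = 1 + max(2, 2) = 3
depth(times(pair(succ(succ(4)), times(succ(4), 4)), 4)) = 1 + max(3, 0) = 4
depth(times(4, 4)) = 1 + max(0, 0) = 1
depth(pair(times(pair(succ(succ(4)), times(succ(4), 4)), 4), times(4, 4))) = 1 + max(4, 1) = 5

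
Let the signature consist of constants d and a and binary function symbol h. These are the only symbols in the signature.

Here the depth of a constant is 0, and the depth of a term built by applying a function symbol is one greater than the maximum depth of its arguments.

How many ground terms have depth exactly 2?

If N_k denotes the number of depth-≤k ground terms, the 2 constants give N_0 = 2, and each function symbol of arity r contributes N_{k-1}^r new terms at level k: N_k = 2 + N_{k-1}^2.
N_0 = 2
N_1 = 2 + 2^2 = 6
N_2 = 2 + 6^2 = 38
Terms of depth exactly 2: N_2 − N_1 = 38 − 6 = 32.

32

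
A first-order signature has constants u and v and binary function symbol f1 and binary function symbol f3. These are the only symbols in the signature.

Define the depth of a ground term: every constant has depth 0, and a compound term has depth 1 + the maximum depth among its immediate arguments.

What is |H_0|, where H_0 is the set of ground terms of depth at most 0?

2

Write N_k for the number of ground terms of depth ≤ k. A term of depth ≤ k is either a constant or a function symbol applied to arguments of depth ≤ k−1, so N_k = 2 + N_{k-1}^2 + N_{k-1}^2.
N_0 = 2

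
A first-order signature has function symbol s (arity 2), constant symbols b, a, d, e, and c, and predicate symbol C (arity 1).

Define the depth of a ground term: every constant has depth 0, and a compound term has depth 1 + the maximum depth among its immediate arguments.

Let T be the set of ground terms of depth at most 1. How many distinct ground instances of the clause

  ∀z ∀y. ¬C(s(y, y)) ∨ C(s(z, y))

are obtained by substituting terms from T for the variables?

900

Ground terms of depth ≤ 1:
  Write N_k for the number of ground terms of depth ≤ k. A term of depth ≤ k is either a constant or a function symbol applied to arguments of depth ≤ k−1, so N_k = 5 + N_{k-1}^2.
  N_0 = 5
  N_1 = 5 + 5^2 = 30
So there are 30 ground terms available for substitution.
The clause has 2 distinct variables (z, y), each appearing in the body. In the free term algebra distinct substitutions yield syntactically distinct ground instances.
Number of ground instances = 30^2 = 900.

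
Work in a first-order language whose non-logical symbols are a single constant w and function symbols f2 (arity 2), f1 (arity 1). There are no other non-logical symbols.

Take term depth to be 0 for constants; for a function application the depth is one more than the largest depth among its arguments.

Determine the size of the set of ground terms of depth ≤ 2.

Count level by level. With function symbols f2/2, f1/1, the terms of depth ≤ k are the 1 constant together with each function applied to depth-≤(k−1) tuples, so N_k = 1 + N_{k-1}^2 + N_{k-1}.
N_0 = 1
N_1 = 1 + 1^2 + 1 = 3
N_2 = 1 + 3^2 + 3 = 13

13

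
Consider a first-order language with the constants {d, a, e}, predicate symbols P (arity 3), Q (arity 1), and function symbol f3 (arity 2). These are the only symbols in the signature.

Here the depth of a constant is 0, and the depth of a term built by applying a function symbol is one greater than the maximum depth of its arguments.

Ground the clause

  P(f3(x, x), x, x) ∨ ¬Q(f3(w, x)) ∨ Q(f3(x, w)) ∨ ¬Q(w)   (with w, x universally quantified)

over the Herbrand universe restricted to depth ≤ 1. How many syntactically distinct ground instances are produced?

144

Ground terms of depth ≤ 1:
  Let N_k count ground terms of depth at most k. Each non-constant term of depth ≤ k is some function symbol applied to depth-≤(k−1) arguments, giving N_k = 3 + N_{k-1}^2.
  N_0 = 3
  N_1 = 3 + 3^2 = 12
  Explicitly: d, a, e, f3(d, d), f3(d, a), f3(d, e), f3(a, d), f3(a, a), f3(a, e), f3(e, d), f3(e, a), f3(e, e).
So there are 12 ground terms available for substitution.
The body mentions every one of the 2 quantified variables; since ground terms form a free algebra, no two substitutions collapse to the same formula.
Number of ground instances = 12^2 = 144.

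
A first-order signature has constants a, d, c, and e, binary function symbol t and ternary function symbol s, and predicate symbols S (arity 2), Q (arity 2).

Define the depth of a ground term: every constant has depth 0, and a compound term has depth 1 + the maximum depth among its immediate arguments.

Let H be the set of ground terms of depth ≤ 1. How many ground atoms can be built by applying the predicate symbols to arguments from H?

14112

First count ground terms of depth ≤ 1.
Count level by level. With function symbols t/2, s/3, the terms of depth ≤ k are the 4 constants together with each function applied to depth-≤(k−1) tuples, so N_k = 4 + N_{k-1}^2 + N_{k-1}^3.
N_0 = 4
N_1 = 4 + 4^2 + 4^3 = 84
So |H| = 84.
Ground atoms are formed by filling each argument slot of a predicate with a term from H, so an r-ary predicate gives |H|^r atoms:
  S: 84^2 = 7056;  Q: 84^2 = 7056
Total ground atoms: 7056 + 7056 = 14112.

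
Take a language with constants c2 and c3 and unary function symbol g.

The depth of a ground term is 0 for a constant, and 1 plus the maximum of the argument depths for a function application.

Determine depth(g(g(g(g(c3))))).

4

depth(g(c3)) = 1 + depth(c3) = 1 + 0 = 1
depth(g(g(c3))) = 1 + depth(g(c3)) = 1 + 1 = 2
depth(g(g(g(c3)))) = 1 + depth(g(g(c3))) = 1 + 2 = 3
depth(g(g(g(g(c3))))) = 1 + depth(g(g(g(c3)))) = 1 + 3 = 4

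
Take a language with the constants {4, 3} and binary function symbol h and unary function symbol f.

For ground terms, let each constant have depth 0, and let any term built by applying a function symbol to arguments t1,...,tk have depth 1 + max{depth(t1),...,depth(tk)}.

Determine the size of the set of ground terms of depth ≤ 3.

5552

Count level by level. With function symbols h/2, f/1, the terms of depth ≤ k are the 2 constants together with each function applied to depth-≤(k−1) tuples, so N_k = 2 + N_{k-1}^2 + N_{k-1}.
N_0 = 2
N_1 = 2 + 2^2 + 2 = 8
N_2 = 2 + 8^2 + 8 = 74
N_3 = 2 + 74^2 + 74 = 5552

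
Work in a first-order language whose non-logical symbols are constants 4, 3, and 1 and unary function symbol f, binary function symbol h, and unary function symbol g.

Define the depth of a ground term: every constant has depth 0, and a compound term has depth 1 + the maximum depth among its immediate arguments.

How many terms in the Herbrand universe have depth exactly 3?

132135

If N_k denotes the number of depth-≤k ground terms, the 3 constants give N_0 = 3, and each function symbol of arity r contributes N_{k-1}^r new terms at level k: N_k = 3 + N_{k-1} + N_{k-1}^2 + N_{k-1}.
N_0 = 3
N_1 = 3 + 3 + 3^2 + 3 = 18
N_2 = 3 + 18 + 18^2 + 18 = 363
N_3 = 3 + 363 + 363^2 + 363 = 132498
Terms of depth exactly 3: N_3 − N_2 = 132498 − 363 = 132135.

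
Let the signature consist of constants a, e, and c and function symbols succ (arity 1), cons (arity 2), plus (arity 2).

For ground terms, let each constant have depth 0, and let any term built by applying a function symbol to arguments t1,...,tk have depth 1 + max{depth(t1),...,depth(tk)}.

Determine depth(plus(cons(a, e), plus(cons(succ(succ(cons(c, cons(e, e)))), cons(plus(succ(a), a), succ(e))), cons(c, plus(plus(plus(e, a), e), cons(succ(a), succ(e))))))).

depth(cons(a, e)) = 1 + max(0, 0) = 1
depth(cons(e, e)) = 1 + max(0, 0) = 1
depth(cons(c, cons(e, e))) = 1 + max(0, 1) = 2
depth(succ(cons(c, cons(e, e)))) = 1 + depth(cons(c, cons(e, e))) = 1 + 2 = 3
depth(succ(succ(cons(c, cons(e, e))))) = 1 + depth(succ(cons(c, cons(e, e)))) = 1 + 3 = 4
depth(succ(a)) = 1 + depth(a) = 1 + 0 = 1
depth(plus(succ(a), a)) = 1 + max(1, 0) = 2
depth(succ(e)) = 1 + depth(e) = 1 + 0 = 1
depth(cons(plus(succ(a), a), succ(e))) = 1 + max(2, 1) = 3
depth(cons(succ(succ(cons(c, cons(e, e)))), cons(plus(succ(a), a), succ(e)))) = 1 + max(4, 3) = 5
depth(plus(e, a)) = 1 + max(0, 0) = 1
depth(plus(plus(e, a), e)) = 1 + max(1, 0) = 2
depth(cons(succ(a), succ(e))) = 1 + max(1, 1) = 2
depth(plus(plus(plus(e, a), e), cons(succ(a), succ(e)))) = 1 + max(2, 2) = 3
depth(cons(c, plus(plus(plus(e, a), e), cons(succ(a), succ(e))))) = 1 + max(0, 3) = 4
depth(plus(cons(succ(succ(cons(c, cons(e, e)))), cons(plus(succ(a), a), succ(e))), cons(c, plus(plus(plus(e, a), e), cons(succ(a), succ(e)))))) = 1 + max(5, 4) = 6
depth(plus(cons(a, e), plus(cons(succ(succ(cons(c, cons(e, e)))), cons(plus(succ(a), a), succ(e))), cons(c, plus(plus(plus(e, a), e), cons(succ(a), succ(e))))))) = 1 + max(1, 6) = 7

7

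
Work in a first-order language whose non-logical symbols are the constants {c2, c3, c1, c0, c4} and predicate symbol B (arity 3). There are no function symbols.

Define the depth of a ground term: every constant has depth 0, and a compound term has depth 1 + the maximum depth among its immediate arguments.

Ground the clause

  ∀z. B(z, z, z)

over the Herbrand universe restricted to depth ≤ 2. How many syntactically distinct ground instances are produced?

5

Ground terms of depth ≤ 2:
  With no function symbols every ground term is a constant, so there are exactly 5 ground terms at every depth bound.
  N_0 = 5
  N_1 = 5
  N_2 = 5
So there are 5 ground terms available for substitution.
The body mentions the single quantified variable z; since ground terms form a free algebra, no two substitutions collapse to the same formula.
Number of ground instances = 5.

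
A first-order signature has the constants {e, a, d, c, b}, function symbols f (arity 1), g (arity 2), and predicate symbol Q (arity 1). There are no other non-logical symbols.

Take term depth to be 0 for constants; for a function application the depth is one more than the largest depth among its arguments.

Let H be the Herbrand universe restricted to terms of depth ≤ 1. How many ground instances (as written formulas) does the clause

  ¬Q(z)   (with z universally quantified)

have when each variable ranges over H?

Ground terms of depth ≤ 1:
  If N_k denotes the number of depth-≤k ground terms, the 5 constants give N_0 = 5, and each function symbol of arity r contributes N_{k-1}^r new terms at level k: N_k = 5 + N_{k-1} + N_{k-1}^2.
  N_0 = 5
  N_1 = 5 + 5 + 5^2 = 35
So there are 35 ground terms available for substitution.
The clause has 1 distinct variable (z), which appears in the body. In the free term algebra distinct substitutions yield syntactically distinct ground instances.
Number of ground instances = 35.

35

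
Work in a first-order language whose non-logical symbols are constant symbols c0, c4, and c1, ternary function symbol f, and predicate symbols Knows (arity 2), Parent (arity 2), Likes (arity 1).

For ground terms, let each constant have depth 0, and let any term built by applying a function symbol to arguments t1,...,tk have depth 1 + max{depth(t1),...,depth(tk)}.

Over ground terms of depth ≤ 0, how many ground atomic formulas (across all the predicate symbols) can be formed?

First count ground terms of depth ≤ 0.
If N_k denotes the number of depth-≤k ground terms, the 3 constants give N_0 = 3, and each function symbol of arity r contributes N_{k-1}^r new terms at level k: N_k = 3 + N_{k-1}^3.
N_0 = 3
Explicitly: c0, c4, c1.
So |H| = 3.
Ground atoms are formed by filling each argument slot of a predicate with a term from H, so an r-ary predicate gives |H|^r atoms:
  Knows: 3^2 = 9;  Parent: 3^2 = 9;  Likes: 3
Total ground atoms: 9 + 9 + 3 = 21.

21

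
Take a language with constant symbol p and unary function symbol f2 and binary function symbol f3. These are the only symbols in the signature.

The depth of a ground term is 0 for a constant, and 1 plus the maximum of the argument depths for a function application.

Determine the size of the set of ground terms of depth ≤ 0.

Let N_k = |{terms of depth ≤ k}|. Then N_0 = 1 and N_k = 1 + N_{k-1} + N_{k-1}^2 for k ≥ 1 (one summand per function symbol, arity giving the exponent).
N_0 = 1
Explicitly: p.

1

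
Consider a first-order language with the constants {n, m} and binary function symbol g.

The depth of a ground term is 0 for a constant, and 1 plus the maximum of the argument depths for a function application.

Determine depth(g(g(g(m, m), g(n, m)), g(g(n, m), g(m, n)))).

depth(g(m, m)) = 1 + max(0, 0) = 1
depth(g(n, m)) = 1 + max(0, 0) = 1
depth(g(g(m, m), g(n, m))) = 1 + max(1, 1) = 2
depth(g(m, n)) = 1 + max(0, 0) = 1
depth(g(g(n, m), g(m, n))) = 1 + max(1, 1) = 2
depth(g(g(g(m, m), g(n, m)), g(g(n, m), g(m, n)))) = 1 + max(2, 2) = 3

3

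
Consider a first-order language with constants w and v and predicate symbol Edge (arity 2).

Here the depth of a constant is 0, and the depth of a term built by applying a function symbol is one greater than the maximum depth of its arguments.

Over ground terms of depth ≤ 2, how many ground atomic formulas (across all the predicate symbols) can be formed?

4

First count ground terms of depth ≤ 2.
With no function symbols every ground term is a constant, so there are exactly 2 ground terms at every depth bound.
N_0 = 2
N_1 = 2
N_2 = 2
So |H| = 2.
Ground atoms are formed by filling each argument slot of a predicate with a term from H, so an r-ary predicate gives |H|^r atoms:
  Edge: 2^2 = 4
Total ground atoms: 4.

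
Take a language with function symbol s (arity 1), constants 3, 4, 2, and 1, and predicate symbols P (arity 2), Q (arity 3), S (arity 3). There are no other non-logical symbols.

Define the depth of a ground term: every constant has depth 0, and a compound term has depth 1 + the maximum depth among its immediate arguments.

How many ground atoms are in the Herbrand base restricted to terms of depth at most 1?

First count ground terms of depth ≤ 1.
If N_k denotes the number of depth-≤k ground terms, the 4 constants give N_0 = 4, and each function symbol of arity r contributes N_{k-1}^r new terms at level k: N_k = 4 + N_{k-1}.
N_0 = 4
N_1 = 4 + 4 = 8
So |H| = 8.
Each predicate of arity r yields |H|^r ground atoms (one per choice of an r-tuple from H):
  P: 8^2 = 64;  Q: 8^3 = 512;  S: 8^3 = 512
Total ground atoms: 64 + 512 + 512 = 1088.

1088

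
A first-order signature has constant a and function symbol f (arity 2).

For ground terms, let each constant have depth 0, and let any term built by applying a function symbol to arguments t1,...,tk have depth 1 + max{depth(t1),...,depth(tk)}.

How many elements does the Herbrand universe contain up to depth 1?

If N_k denotes the number of depth-≤k ground terms, the 1 constant gives N_0 = 1, and each function symbol of arity r contributes N_{k-1}^r new terms at level k: N_k = 1 + N_{k-1}^2.
N_0 = 1
N_1 = 1 + 1^2 = 2

2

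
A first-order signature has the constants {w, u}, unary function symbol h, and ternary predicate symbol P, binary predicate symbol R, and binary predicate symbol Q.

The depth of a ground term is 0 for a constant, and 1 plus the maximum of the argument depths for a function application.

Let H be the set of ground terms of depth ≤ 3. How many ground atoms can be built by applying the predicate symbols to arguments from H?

First count ground terms of depth ≤ 3.
Write N_k for the number of ground terms of depth ≤ k. A term of depth ≤ k is either a constant or a function symbol applied to arguments of depth ≤ k−1, so N_k = 2 + N_{k-1}.
N_0 = 2
N_1 = 2 + 2 = 4
N_2 = 2 + 4 = 6
N_3 = 2 + 6 = 8
So |H| = 8.
Each predicate of arity r yields |H|^r ground atoms (one per choice of an r-tuple from H):
  P: 8^3 = 512;  R: 8^2 = 64;  Q: 8^2 = 64
Total ground atoms: 512 + 64 + 64 = 640.

640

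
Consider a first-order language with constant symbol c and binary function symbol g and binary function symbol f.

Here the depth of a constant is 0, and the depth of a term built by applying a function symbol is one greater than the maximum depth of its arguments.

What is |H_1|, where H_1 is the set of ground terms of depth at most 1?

Count level by level. With function symbols g/2, f/2, the terms of depth ≤ k are the 1 constant together with each function applied to depth-≤(k−1) tuples, so N_k = 1 + N_{k-1}^2 + N_{k-1}^2.
N_0 = 1
N_1 = 1 + 1^2 + 1^2 = 3
Explicitly: c, g(c, c), f(c, c).

3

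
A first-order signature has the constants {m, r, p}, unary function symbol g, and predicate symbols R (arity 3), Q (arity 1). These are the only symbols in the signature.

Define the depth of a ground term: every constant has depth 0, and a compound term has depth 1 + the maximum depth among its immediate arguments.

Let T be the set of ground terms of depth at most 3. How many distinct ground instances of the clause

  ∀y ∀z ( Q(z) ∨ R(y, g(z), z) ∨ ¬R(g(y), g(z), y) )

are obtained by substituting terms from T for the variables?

144

Ground terms of depth ≤ 3:
  Let N_k count ground terms of depth at most k. Each non-constant term of depth ≤ k is some function symbol applied to depth-≤(k−1) arguments, giving N_k = 3 + N_{k-1}.
  N_0 = 3
  N_1 = 3 + 3 = 6
  N_2 = 3 + 6 = 9
  N_3 = 3 + 9 = 12
So there are 12 ground terms available for substitution.
The clause has 2 distinct variables (y, z), each appearing in the body. In the free term algebra distinct substitutions yield syntactically distinct ground instances.
Number of ground instances = 12^2 = 144.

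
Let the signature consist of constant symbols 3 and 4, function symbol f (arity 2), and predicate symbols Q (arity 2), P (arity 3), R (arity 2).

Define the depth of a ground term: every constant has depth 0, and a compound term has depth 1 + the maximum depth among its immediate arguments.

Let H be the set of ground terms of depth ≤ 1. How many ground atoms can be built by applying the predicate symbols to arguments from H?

288

First count ground terms of depth ≤ 1.
Write N_k for the number of ground terms of depth ≤ k. A term of depth ≤ k is either a constant or a function symbol applied to arguments of depth ≤ k−1, so N_k = 2 + N_{k-1}^2.
N_0 = 2
N_1 = 2 + 2^2 = 6
So |H| = 6.
For each predicate symbol, the number of ground atoms is |H| raised to its arity; summing:
  Q: 6^2 = 36;  P: 6^3 = 216;  R: 6^2 = 36
Total ground atoms: 36 + 216 + 36 = 288.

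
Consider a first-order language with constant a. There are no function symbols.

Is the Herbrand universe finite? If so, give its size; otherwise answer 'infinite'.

1

There are no function symbols, so the only ground term is the single constant.
The Herbrand universe is {a}, finite with 1 element.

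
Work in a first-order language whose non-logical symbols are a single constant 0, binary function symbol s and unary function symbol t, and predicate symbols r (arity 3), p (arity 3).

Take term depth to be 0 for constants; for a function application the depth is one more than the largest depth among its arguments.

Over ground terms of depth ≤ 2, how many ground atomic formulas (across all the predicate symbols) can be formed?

4394

First count ground terms of depth ≤ 2.
If N_k denotes the number of depth-≤k ground terms, the 1 constant gives N_0 = 1, and each function symbol of arity r contributes N_{k-1}^r new terms at level k: N_k = 1 + N_{k-1}^2 + N_{k-1}.
N_0 = 1
N_1 = 1 + 1^2 + 1 = 3
N_2 = 1 + 3^2 + 3 = 13
So |H| = 13.
Ground atoms are formed by filling each argument slot of a predicate with a term from H, so an r-ary predicate gives |H|^r atoms:
  r: 13^3 = 2197;  p: 13^3 = 2197
Total ground atoms: 2197 + 2197 = 4394.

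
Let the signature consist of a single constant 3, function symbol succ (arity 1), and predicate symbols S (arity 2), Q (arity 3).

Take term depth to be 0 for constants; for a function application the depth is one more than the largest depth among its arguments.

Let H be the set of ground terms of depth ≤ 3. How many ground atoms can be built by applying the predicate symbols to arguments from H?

80

First count ground terms of depth ≤ 3.
If N_k denotes the number of depth-≤k ground terms, the 1 constant gives N_0 = 1, and each function symbol of arity r contributes N_{k-1}^r new terms at level k: N_k = 1 + N_{k-1}.
N_0 = 1
N_1 = 1 + 1 = 2
N_2 = 1 + 2 = 3
N_3 = 1 + 3 = 4
Explicitly: 3, succ(3), succ(succ(3)), succ(succ(succ(3))).
So |H| = 4.
Each predicate of arity r yields |H|^r ground atoms (one per choice of an r-tuple from H):
  S: 4^2 = 16;  Q: 4^3 = 64
Total ground atoms: 16 + 64 = 80.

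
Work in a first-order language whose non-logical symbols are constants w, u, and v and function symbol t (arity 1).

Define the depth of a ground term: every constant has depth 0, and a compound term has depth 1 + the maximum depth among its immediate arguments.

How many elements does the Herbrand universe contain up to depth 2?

Count level by level. With function symbols t/1, the terms of depth ≤ k are the 3 constants together with each function applied to depth-≤(k−1) tuples, so N_k = 3 + N_{k-1}.
N_0 = 3
N_1 = 3 + 3 = 6
N_2 = 3 + 6 = 9

9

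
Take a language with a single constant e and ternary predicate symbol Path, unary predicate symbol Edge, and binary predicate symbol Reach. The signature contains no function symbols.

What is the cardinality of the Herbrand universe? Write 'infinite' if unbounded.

There are no function symbols, so the only ground term is the single constant.
The Herbrand universe is {e}, finite with 1 element.

1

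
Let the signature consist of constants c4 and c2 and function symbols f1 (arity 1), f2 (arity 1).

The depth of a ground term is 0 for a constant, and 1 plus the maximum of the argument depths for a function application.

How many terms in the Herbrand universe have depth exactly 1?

4

Let N_k = |{terms of depth ≤ k}|. Then N_0 = 2 and N_k = 2 + N_{k-1} + N_{k-1} for k ≥ 1 (one summand per function symbol, arity giving the exponent).
N_0 = 2
N_1 = 2 + 2 + 2 = 6
Terms of depth exactly 1: N_1 − N_0 = 6 − 2 = 4.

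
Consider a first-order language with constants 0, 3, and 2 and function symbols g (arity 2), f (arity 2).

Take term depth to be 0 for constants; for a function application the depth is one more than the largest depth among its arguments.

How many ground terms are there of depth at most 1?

21

If N_k denotes the number of depth-≤k ground terms, the 3 constants give N_0 = 3, and each function symbol of arity r contributes N_{k-1}^r new terms at level k: N_k = 3 + N_{k-1}^2 + N_{k-1}^2.
N_0 = 3
N_1 = 3 + 3^2 + 3^2 = 21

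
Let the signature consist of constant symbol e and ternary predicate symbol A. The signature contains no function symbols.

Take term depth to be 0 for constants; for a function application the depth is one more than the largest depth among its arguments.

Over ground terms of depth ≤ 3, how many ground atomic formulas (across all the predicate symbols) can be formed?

First count ground terms of depth ≤ 3.
With no function symbols every ground term is a constant, so there is exactly 1 ground term at every depth bound.
N_0 = 1
N_1 = 1
N_2 = 1
N_3 = 1
Explicitly: e.
So |H| = 1.
For each predicate symbol, the number of ground atoms is |H| raised to its arity; summing:
  A: 1^3 = 1
Total ground atoms: 1.

1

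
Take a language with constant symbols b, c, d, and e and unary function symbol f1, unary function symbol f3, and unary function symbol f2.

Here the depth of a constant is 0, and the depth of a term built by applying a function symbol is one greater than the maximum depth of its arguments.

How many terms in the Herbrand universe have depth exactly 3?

Count level by level. With function symbols f1/1, f3/1, f2/1, the terms of depth ≤ k are the 4 constants together with each function applied to depth-≤(k−1) tuples, so N_k = 4 + N_{k-1} + N_{k-1} + N_{k-1}.
N_0 = 4
N_1 = 4 + 4 + 4 + 4 = 16
N_2 = 4 + 16 + 16 + 16 = 52
N_3 = 4 + 52 + 52 + 52 = 160
Terms of depth exactly 3: N_3 − N_2 = 160 − 52 = 108.

108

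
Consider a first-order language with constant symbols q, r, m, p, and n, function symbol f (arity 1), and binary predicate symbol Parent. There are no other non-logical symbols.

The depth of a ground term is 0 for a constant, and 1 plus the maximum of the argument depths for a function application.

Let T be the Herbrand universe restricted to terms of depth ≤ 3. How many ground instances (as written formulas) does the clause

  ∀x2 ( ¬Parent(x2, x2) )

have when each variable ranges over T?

Ground terms of depth ≤ 3:
  Let N_k = |{terms of depth ≤ k}|. Then N_0 = 5 and N_k = 5 + N_{k-1} for k ≥ 1 (one summand per function symbol, arity giving the exponent).
  N_0 = 5
  N_1 = 5 + 5 = 10
  N_2 = 5 + 10 = 15
  N_3 = 5 + 15 = 20
So there are 20 ground terms available for substitution.
The body mentions the single quantified variable x2; since ground terms form a free algebra, no two substitutions collapse to the same formula.
Number of ground instances = 20.

20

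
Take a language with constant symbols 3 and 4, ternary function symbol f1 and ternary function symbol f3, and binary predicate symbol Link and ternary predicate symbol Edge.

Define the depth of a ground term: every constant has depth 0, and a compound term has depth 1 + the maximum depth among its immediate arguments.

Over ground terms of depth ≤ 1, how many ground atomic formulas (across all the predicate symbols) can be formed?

First count ground terms of depth ≤ 1.
Write N_k for the number of ground terms of depth ≤ k. A term of depth ≤ k is either a constant or a function symbol applied to arguments of depth ≤ k−1, so N_k = 2 + N_{k-1}^3 + N_{k-1}^3.
N_0 = 2
N_1 = 2 + 2^3 + 2^3 = 18
So |H| = 18.
For each predicate symbol, the number of ground atoms is |H| raised to its arity; summing:
  Link: 18^2 = 324;  Edge: 18^3 = 5832
Total ground atoms: 324 + 5832 = 6156.

6156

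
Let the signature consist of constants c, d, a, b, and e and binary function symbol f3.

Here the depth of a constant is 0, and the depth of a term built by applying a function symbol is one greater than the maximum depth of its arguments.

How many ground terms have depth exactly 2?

Let N_k = |{terms of depth ≤ k}|. Then N_0 = 5 and N_k = 5 + N_{k-1}^2 for k ≥ 1 (one summand per function symbol, arity giving the exponent).
N_0 = 5
N_1 = 5 + 5^2 = 30
N_2 = 5 + 30^2 = 905
Terms of depth exactly 2: N_2 − N_1 = 905 − 30 = 875.

875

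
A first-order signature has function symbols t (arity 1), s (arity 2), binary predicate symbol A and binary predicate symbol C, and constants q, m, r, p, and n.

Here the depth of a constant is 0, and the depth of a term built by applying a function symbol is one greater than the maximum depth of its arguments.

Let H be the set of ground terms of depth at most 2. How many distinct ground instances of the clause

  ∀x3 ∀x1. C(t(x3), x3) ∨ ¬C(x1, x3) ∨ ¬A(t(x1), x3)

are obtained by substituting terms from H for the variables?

1600225

Ground terms of depth ≤ 2:
  Count level by level. With function symbols t/1, s/2, the terms of depth ≤ k are the 5 constants together with each function applied to depth-≤(k−1) tuples, so N_k = 5 + N_{k-1} + N_{k-1}^2.
  N_0 = 5
  N_1 = 5 + 5 + 5^2 = 35
  N_2 = 5 + 35 + 35^2 = 1265
So there are 1265 ground terms available for substitution.
There are 2 variables to instantiate (x3, x1), each occurring in at least one literal, so different choices give different ground instances.
Number of ground instances = 1265^2 = 1600225.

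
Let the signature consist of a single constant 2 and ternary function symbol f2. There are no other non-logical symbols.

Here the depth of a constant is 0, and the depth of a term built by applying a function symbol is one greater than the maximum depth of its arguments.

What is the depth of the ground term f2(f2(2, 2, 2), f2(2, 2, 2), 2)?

2

depth(f2(2, 2, 2)) = 1 + max(0, 0, 0) = 1
depth(f2(f2(2, 2, 2), f2(2, 2, 2), 2)) = 1 + max(1, 1, 0) = 2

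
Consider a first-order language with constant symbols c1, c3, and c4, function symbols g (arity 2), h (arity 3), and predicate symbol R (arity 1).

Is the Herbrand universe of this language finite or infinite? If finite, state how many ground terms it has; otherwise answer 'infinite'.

The signature has at least one function symbol (g, arity 2) and at least one constant (c1).
Iterating g gives infinitely many distinct ground terms: c1, g(c1, c1), g(g(c1, c1), g(c1, c1)), ...
So the Herbrand universe is infinite.

infinite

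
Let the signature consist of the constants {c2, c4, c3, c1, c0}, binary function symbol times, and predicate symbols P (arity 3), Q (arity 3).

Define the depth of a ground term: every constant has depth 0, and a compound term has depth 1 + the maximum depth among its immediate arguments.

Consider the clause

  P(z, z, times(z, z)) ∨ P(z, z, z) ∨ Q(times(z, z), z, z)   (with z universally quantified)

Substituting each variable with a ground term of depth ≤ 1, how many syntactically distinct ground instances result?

30

Ground terms of depth ≤ 1:
  Write N_k for the number of ground terms of depth ≤ k. A term of depth ≤ k is either a constant or a function symbol applied to arguments of depth ≤ k−1, so N_k = 5 + N_{k-1}^2.
  N_0 = 5
  N_1 = 5 + 5^2 = 30
So there are 30 ground terms available for substitution.
There is 1 variable to instantiate (z),  occurring in at least one literal, so different choices give different ground instances.
Number of ground instances = 30.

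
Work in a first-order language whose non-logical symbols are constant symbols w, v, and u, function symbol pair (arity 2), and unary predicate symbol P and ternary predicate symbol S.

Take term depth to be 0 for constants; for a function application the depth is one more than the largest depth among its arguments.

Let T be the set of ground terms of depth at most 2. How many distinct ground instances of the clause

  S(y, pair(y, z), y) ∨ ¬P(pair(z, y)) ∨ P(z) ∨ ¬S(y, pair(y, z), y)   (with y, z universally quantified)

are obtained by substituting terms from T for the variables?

Ground terms of depth ≤ 2:
  Let N_k = |{terms of depth ≤ k}|. Then N_0 = 3 and N_k = 3 + N_{k-1}^2 for k ≥ 1 (one summand per function symbol, arity giving the exponent).
  N_0 = 3
  N_1 = 3 + 3^2 = 12
  N_2 = 3 + 12^2 = 147
So there are 147 ground terms available for substitution.
The clause has 2 distinct variables (y, z), each appearing in the body. In the free term algebra distinct substitutions yield syntactically distinct ground instances.
Number of ground instances = 147^2 = 21609.

21609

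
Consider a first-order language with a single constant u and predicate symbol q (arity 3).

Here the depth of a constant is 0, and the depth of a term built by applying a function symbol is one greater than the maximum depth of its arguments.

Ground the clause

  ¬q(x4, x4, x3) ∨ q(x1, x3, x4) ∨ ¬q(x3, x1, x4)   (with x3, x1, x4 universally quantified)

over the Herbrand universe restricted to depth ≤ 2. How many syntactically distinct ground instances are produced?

1

Ground terms of depth ≤ 2:
  With no function symbols every ground term is a constant, so there is exactly 1 ground term at every depth bound.
  N_0 = 1
  N_1 = 1
  N_2 = 1
  Explicitly: u.
So there is exactly 1 ground term available for substitution.
There are 3 variables to instantiate (x3, x1, x4), each occurring in at least one literal, so different choices give different ground instances.
Number of ground instances = 1^3 = 1.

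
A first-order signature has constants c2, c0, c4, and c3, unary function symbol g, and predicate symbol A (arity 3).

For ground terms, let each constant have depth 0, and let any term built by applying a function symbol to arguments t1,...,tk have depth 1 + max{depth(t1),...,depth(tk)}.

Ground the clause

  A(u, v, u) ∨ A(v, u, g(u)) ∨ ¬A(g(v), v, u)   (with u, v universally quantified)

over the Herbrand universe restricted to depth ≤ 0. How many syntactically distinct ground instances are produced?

Ground terms of depth ≤ 0:
  If N_k denotes the number of depth-≤k ground terms, the 4 constants give N_0 = 4, and each function symbol of arity r contributes N_{k-1}^r new terms at level k: N_k = 4 + N_{k-1}.
  N_0 = 4
  Explicitly: c2, c0, c4, c3.
So there are 4 ground terms available for substitution.
The clause has 2 distinct variables (u, v), each appearing in the body. In the free term algebra distinct substitutions yield syntactically distinct ground instances.
Number of ground instances = 4^2 = 16.

16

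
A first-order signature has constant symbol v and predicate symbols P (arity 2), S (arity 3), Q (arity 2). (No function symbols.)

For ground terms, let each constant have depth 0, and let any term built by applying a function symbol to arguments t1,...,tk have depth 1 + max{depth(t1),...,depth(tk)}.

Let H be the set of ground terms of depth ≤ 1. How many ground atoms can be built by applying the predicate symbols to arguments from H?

3

First count ground terms of depth ≤ 1.
With no function symbols every ground term is a constant, so there is exactly 1 ground term at every depth bound.
N_0 = 1
N_1 = 1
So |H| = 1.
Ground atoms are formed by filling each argument slot of a predicate with a term from H, so an r-ary predicate gives |H|^r atoms:
  P: 1^2 = 1;  S: 1^3 = 1;  Q: 1^2 = 1
Total ground atoms: 1 + 1 + 1 = 3.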